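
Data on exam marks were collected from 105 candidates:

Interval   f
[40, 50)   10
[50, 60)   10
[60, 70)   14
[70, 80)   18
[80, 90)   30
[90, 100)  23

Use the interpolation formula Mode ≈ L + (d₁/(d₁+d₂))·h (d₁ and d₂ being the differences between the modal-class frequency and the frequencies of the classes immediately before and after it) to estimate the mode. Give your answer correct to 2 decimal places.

86.32

Modal class: [80, 90) (highest frequency 30).
d₁ = 30 − 18 = 12, d₂ = 30 − 23 = 7
Mode ≈ 80 + (12/(12+7)) × 10 = 80 + 6.3158 = 86.3158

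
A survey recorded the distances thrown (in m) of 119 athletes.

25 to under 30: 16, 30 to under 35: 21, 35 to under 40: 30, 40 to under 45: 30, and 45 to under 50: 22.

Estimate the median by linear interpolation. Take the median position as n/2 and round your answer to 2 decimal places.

38.75

Cumulative frequencies: 16, 37, 67, 97, 119
n = 119; position = n/2 = 59.5.
This falls in the class 35 to under 40: L = 35, F = 37, f = 30, h = 5.
Median ≈ 35 + ((59.5 − 37) / 30) × 5 = 38.7500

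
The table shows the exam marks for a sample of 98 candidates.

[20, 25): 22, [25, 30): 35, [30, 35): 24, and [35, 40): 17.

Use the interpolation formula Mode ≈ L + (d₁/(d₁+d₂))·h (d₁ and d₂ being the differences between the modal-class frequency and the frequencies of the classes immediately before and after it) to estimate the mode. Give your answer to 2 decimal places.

Modal class: [25, 30) (highest frequency 35).
d₁ = 35 − 22 = 13, d₂ = 35 − 24 = 11
Mode ≈ 25 + (13/(13+11)) × 5 = 25 + 2.7083 = 27.7083

27.71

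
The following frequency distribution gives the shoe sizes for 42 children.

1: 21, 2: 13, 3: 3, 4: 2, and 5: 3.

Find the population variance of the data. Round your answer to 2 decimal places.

1.39

Values: 1, 2, 3, 4, 5
n = 42, Σfx = 79, mean = 1.8810
Σfx² = 207
Σf(x − x̄)² = Σfx² − (Σfx)²/n = 207 − 79²/42 = 58.4048
Population variance = 58.4048 / 42 = 1.3906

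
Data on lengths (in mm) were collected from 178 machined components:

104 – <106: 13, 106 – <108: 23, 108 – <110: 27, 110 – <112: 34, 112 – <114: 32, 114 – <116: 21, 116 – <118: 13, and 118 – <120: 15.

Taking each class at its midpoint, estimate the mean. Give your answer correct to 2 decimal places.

111.69

Midpoints: 105, 107, 109, 111, 113, 115, 117, 119
Σfm = 13×105 + 23×107 + 27×109 + 34×111 + 32×113 + 21×115 + 13×117 + 15×119 = 19880
n = Σf = 178
Mean = 19880 / 178 = 111.6854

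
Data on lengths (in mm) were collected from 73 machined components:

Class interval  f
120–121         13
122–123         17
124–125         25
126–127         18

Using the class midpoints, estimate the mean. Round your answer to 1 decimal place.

Midpoints: 120.5, 122.5, 124.5, 126.5
Σfm = 13×120.5 + 17×122.5 + 25×124.5 + 18×126.5 = 9038.5
n = Σf = 73
Mean = 9038.5 / 73 = 123.8151

123.8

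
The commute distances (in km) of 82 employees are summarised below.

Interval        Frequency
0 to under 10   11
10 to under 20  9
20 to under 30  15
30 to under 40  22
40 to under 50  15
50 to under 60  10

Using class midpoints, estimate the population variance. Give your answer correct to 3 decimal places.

235.708

Midpoints: 5, 15, 25, 35, 45, 55
n = 82, Σfm = 2560, mean = 31.2195
Σfm² = 99250
Σf(m − x̄)² = Σfm² − (Σfm)²/n = 99250 − 2560²/82 = 19328.0488
Population variance = 19328.0488 / 82 = 235.7079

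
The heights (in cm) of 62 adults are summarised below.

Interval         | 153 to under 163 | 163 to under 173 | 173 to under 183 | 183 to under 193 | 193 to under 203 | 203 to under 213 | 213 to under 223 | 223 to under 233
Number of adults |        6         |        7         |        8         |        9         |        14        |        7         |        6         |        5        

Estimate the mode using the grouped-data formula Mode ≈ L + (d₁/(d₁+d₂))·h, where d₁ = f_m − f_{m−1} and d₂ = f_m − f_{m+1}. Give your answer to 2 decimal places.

197.17

Modal class: 193 to under 203 (highest frequency 14).
d₁ = 14 − 9 = 5, d₂ = 14 − 7 = 7
Mode ≈ 193 + (5/(5+7)) × 10 = 193 + 4.1667 = 197.1667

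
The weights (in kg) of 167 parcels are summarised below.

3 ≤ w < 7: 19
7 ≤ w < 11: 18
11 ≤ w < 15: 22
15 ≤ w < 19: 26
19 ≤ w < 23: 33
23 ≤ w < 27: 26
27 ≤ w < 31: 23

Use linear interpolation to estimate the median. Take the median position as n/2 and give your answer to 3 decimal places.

Cumulative frequencies: 19, 37, 59, 85, 118, 144, 167
n = 167; position = n/2 = 83.5.
This falls in the class 15 ≤ w < 19: L = 15, F = 59, f = 26, h = 4.
Median ≈ 15 + ((83.5 − 59) / 26) × 4 = 18.7692

18.769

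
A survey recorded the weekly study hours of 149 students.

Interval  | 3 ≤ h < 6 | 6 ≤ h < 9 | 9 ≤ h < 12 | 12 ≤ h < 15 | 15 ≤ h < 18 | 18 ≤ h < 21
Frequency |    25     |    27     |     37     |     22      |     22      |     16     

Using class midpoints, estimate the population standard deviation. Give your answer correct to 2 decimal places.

4.74

Midpoints: 4.5, 7.5, 10.5, 13.5, 16.5, 19.5
n = 149, Σfm = 1675.5, mean = 11.2450
Σfm² = 22187.25
Σf(m − x̄)² = Σfm² − (Σfm)²/n = 22187.25 − 1675.5²/149 = 3346.3087
Population variance = 3346.3087 / 149 = 22.4584
Standard deviation = √22.4584 = 4.7390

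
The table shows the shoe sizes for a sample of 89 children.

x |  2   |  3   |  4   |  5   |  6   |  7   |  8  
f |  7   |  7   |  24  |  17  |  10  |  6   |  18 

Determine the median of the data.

Cumulative frequencies: 7, 14, 38, 55, 65, 71, 89
n = 89, so the median is the value in position (n+1)/2 = 45.
Position 45 falls at value 5.

5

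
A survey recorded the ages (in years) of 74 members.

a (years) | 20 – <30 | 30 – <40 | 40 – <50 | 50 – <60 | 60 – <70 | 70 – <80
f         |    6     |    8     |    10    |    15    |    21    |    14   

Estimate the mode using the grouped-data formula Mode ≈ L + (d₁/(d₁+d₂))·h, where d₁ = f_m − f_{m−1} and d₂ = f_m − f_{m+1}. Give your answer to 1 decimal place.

Modal class: 60 – <70 (highest frequency 21).
d₁ = 21 − 15 = 6, d₂ = 21 − 14 = 7
Mode ≈ 60 + (6/(6+7)) × 10 = 60 + 4.6154 = 64.6154

64.6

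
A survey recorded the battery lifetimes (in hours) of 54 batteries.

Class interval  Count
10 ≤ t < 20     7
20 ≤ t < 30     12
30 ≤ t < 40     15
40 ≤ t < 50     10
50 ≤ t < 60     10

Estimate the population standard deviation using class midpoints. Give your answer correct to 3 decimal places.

Midpoints: 15, 25, 35, 45, 55
n = 54, Σfm = 1930, mean = 35.7407
Σfm² = 77950
Σf(m − x̄)² = Σfm² − (Σfm)²/n = 77950 − 1930²/54 = 8970.3704
Population variance = 8970.3704 / 54 = 166.1180
Standard deviation = √166.1180 = 12.8887

12.889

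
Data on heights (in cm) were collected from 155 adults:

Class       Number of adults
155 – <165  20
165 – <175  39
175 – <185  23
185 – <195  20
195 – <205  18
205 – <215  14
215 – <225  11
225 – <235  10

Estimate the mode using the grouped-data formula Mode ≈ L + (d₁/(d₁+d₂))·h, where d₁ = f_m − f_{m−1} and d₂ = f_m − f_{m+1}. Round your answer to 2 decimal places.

170.43

Modal class: 165 – <175 (highest frequency 39).
d₁ = 39 − 20 = 19, d₂ = 39 − 23 = 16
Mode ≈ 165 + (19/(19+16)) × 10 = 165 + 5.4286 = 170.4286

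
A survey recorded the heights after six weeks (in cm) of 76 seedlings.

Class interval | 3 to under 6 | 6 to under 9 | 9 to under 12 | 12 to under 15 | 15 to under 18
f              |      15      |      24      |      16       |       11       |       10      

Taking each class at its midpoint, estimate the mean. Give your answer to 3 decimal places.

Midpoints: 4.5, 7.5, 10.5, 13.5, 16.5
Σfm = 15×4.5 + 24×7.5 + 16×10.5 + 11×13.5 + 10×16.5 = 729
n = Σf = 76
Mean = 729 / 76 = 9.5921

9.592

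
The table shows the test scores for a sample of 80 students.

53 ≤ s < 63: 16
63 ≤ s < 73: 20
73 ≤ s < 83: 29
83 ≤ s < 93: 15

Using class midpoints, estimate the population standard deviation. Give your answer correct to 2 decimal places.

Midpoints: 58, 68, 78, 88
n = 80, Σfm = 5870, mean = 73.3750
Σfm² = 438900
Σf(m − x̄)² = Σfm² − (Σfm)²/n = 438900 − 5870²/80 = 8188.7500
Population variance = 8188.7500 / 80 = 102.3594
Standard deviation = √102.3594 = 10.1173

10.12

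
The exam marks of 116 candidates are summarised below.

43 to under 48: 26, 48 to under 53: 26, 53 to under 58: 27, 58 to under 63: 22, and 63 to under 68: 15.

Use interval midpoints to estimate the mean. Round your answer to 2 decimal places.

Midpoints: 45.5, 50.5, 55.5, 60.5, 65.5
Σfm = 26×45.5 + 26×50.5 + 27×55.5 + 22×60.5 + 15×65.5 = 6308
n = Σf = 116
Mean = 6308 / 116 = 54.3793

54.38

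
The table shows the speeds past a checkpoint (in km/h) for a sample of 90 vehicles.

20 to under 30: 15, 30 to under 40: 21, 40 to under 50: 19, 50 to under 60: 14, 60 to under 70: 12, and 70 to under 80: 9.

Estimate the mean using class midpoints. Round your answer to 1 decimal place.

46.6

Midpoints: 25, 35, 45, 55, 65, 75
Σfm = 15×25 + 21×35 + 19×45 + 14×55 + 12×65 + 9×75 = 4190
n = Σf = 90
Mean = 4190 / 90 = 46.5556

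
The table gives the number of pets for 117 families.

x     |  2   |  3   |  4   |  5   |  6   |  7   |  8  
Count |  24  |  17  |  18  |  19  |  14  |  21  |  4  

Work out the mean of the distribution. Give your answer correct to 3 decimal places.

Values: 2, 3, 4, 5, 6, 7, 8
Σfx = 24×2 + 17×3 + 18×4 + 19×5 + 14×6 + 21×7 + 4×8 = 529
n = Σf = 117
Mean = 529 / 117 = 4.5214

4.521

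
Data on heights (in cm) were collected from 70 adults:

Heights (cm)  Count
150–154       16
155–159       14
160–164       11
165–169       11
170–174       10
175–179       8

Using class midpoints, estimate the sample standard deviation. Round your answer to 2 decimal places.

Midpoints: 152, 157, 162, 167, 172, 177
n = 70, Σfm = 11385, mean = 162.6429
Σfm² = 1856685
Σf(m − x̄)² = Σfm² − (Σfm)²/n = 1856685 − 11385²/70 = 4996.0714
Sample variance = 4996.0714 / 69 = 72.4068
Standard deviation = √72.4068 = 8.5092

8.51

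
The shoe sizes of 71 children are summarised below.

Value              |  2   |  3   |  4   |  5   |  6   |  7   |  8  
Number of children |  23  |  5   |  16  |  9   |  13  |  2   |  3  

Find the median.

Cumulative frequencies: 23, 28, 44, 53, 66, 68, 71
n = 71, so the median is the value in position (n+1)/2 = 36.
Position 36 falls at value 4.

4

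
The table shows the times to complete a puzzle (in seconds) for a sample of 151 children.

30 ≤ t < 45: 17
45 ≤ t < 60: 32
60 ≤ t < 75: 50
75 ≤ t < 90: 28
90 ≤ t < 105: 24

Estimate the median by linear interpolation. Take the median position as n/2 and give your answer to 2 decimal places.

Cumulative frequencies: 17, 49, 99, 127, 151
n = 151; position = n/2 = 75.5.
This falls in the class 60 ≤ t < 75: L = 60, F = 49, f = 50, h = 15.
Median ≈ 60 + ((75.5 − 49) / 50) × 15 = 67.9500

67.95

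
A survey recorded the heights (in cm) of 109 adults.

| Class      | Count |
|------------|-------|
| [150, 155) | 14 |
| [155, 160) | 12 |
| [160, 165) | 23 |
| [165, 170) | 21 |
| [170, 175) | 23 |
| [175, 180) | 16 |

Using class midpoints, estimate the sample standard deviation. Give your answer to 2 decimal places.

7.96

Midpoints: 152.5, 157.5, 162.5, 167.5, 172.5, 177.5
n = 109, Σfm = 18087.5, mean = 165.9404
Σfm² = 3008281.25
Σf(m − x̄)² = Σfm² − (Σfm)²/n = 3008281.25 − 18087.5²/109 = 6834.8624
Sample variance = 6834.8624 / 108 = 63.2858
Standard deviation = √63.2858 = 7.9552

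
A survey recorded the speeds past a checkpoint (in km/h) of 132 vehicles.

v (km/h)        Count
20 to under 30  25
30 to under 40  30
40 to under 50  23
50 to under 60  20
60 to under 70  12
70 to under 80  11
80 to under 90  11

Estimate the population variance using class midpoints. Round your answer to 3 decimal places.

Midpoints: 25, 35, 45, 55, 65, 75, 85
n = 132, Σfm = 6350, mean = 48.1061
Σfm² = 351500
Σf(m − x̄)² = Σfm² − (Σfm)²/n = 351500 − 6350²/132 = 46026.5152
Population variance = 46026.5152 / 132 = 348.6857

348.686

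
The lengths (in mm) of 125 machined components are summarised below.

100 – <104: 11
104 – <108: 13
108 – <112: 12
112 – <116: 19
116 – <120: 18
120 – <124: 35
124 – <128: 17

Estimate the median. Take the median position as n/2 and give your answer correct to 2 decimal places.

Cumulative frequencies: 11, 24, 36, 55, 73, 108, 125
n = 125; position = n/2 = 62.5.
This falls in the class 116 – <120: L = 116, F = 55, f = 18, h = 4.
Median ≈ 116 + ((62.5 − 55) / 18) × 4 = 117.6667

117.67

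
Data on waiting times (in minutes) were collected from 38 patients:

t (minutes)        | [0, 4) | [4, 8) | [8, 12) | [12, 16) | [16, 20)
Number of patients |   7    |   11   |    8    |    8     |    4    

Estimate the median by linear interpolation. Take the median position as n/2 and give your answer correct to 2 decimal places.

8.50

Cumulative frequencies: 7, 18, 26, 34, 38
n = 38; position = n/2 = 19.
This falls in the class [8, 12): L = 8, F = 18, f = 8, h = 4.
Median ≈ 8 + ((19 − 18) / 8) × 4 = 8.5000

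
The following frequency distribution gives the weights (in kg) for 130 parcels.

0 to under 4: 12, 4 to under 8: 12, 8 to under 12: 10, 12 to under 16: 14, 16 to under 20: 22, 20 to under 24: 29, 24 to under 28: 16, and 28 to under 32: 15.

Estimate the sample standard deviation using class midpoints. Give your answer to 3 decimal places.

8.488

Midpoints: 2, 6, 10, 14, 18, 22, 26, 30
n = 130, Σfm = 2292, mean = 17.6308
Σfm² = 49704
Σf(m − x̄)² = Σfm² − (Σfm)²/n = 49704 − 2292²/130 = 9294.2769
Sample variance = 9294.2769 / 129 = 72.0487
Standard deviation = √72.0487 = 8.4881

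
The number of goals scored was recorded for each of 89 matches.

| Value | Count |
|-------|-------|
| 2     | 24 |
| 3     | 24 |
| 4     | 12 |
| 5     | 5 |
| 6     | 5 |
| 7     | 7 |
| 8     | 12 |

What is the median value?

3

Cumulative frequencies: 24, 48, 60, 65, 70, 77, 89
n = 89, so the median is the value in position (n+1)/2 = 45.
Position 45 falls at value 3.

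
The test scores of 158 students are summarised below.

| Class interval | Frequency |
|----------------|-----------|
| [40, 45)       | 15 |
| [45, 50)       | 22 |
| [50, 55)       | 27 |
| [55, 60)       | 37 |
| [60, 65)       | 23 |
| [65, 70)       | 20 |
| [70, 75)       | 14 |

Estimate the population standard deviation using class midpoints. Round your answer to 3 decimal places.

8.699

Midpoints: 42.5, 47.5, 52.5, 57.5, 62.5, 67.5, 72.5
n = 158, Σfm = 9030, mean = 57.1519
Σfm² = 528037.5
Σf(m − x̄)² = Σfm² − (Σfm)²/n = 528037.5 − 9030²/158 = 11955.8544
Population variance = 11955.8544 / 158 = 75.6700
Standard deviation = √75.6700 = 8.6988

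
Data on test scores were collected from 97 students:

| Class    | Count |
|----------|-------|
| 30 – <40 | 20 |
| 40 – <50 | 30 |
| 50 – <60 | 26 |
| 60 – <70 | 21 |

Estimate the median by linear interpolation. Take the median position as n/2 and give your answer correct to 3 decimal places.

49.500

Cumulative frequencies: 20, 50, 76, 97
n = 97; position = n/2 = 48.5.
This falls in the class 40 – <50: L = 40, F = 20, f = 30, h = 10.
Median ≈ 40 + ((48.5 − 20) / 30) × 10 = 49.5000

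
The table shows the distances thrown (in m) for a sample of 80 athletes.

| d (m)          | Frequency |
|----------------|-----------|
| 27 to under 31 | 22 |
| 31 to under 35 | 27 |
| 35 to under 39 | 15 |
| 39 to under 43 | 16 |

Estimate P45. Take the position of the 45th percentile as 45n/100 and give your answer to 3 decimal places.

33.074

Cumulative frequencies: 22, 49, 64, 80
n = 80; position = 45n/100 = 36.
This falls in the class 31 to under 35: L = 31, F = 22, f = 27, h = 4.
45th percentile ≈ 31 + ((36 − 22) / 27) × 4 = 33.0741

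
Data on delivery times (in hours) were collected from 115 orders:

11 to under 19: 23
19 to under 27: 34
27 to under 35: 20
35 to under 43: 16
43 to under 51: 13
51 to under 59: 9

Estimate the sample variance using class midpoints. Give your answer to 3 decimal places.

Midpoints: 15, 23, 31, 39, 47, 55
n = 115, Σfm = 3477, mean = 30.2348
Σfm² = 122659
Σf(m − x̄)² = Σfm² − (Σfm)²/n = 122659 − 3477²/115 = 17532.6609
Sample variance = 17532.6609 / 114 = 153.7953

153.795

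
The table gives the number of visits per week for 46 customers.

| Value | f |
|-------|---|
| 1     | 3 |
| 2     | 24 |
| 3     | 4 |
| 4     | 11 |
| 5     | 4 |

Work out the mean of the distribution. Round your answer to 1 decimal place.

Values: 1, 2, 3, 4, 5
Σfx = 3×1 + 24×2 + 4×3 + 11×4 + 4×5 = 127
n = Σf = 46
Mean = 127 / 46 = 2.7609

2.8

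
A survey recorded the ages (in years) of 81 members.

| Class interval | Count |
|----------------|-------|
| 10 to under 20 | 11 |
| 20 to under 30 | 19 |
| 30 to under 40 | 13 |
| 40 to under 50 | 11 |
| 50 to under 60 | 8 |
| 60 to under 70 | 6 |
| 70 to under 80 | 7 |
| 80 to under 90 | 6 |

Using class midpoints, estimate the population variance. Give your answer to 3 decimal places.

Midpoints: 15, 25, 35, 45, 55, 65, 75, 85
n = 81, Σfm = 3455, mean = 42.6543
Σfm² = 184825
Σf(m − x̄)² = Σfm² − (Σfm)²/n = 184825 − 3455²/81 = 37454.3210
Population variance = 37454.3210 / 81 = 462.3990

462.399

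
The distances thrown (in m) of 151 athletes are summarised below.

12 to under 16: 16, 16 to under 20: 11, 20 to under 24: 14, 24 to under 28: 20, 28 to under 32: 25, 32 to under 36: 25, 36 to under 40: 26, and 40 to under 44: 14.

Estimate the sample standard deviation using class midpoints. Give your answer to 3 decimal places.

8.526

Midpoints: 14, 18, 22, 26, 30, 34, 38, 42
n = 151, Σfm = 4426, mean = 29.3113
Σfm² = 140636
Σf(m − x̄)² = Σfm² − (Σfm)²/n = 140636 − 4426²/151 = 10904.3709
Sample variance = 10904.3709 / 150 = 72.6958
Standard deviation = √72.6958 = 8.5262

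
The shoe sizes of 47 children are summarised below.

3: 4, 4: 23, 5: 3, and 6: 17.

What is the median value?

4

Cumulative frequencies: 4, 27, 30, 47
n = 47, so the median is the value in position (n+1)/2 = 24.
Position 24 falls at value 4.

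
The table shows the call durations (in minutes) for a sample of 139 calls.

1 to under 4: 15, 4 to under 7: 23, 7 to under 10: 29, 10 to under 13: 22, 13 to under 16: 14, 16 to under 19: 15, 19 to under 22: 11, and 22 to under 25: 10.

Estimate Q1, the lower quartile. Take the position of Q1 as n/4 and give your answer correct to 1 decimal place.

6.6

Cumulative frequencies: 15, 38, 67, 89, 103, 118, 129, 139
n = 139; position = n/4 = 34.75.
This falls in the class 4 to under 7: L = 4, F = 15, f = 23, h = 3.
Lower quartile ≈ 4 + ((34.75 − 15) / 23) × 3 = 6.5761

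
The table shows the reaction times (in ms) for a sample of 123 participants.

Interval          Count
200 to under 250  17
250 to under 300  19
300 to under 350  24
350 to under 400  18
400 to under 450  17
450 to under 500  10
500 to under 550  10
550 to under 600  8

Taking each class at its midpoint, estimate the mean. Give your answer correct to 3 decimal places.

Midpoints: 225, 275, 325, 375, 425, 475, 525, 575
Σfm = 17×225 + 19×275 + 24×325 + 18×375 + 17×425 + 10×475 + 10×525 + 8×575 = 45425
n = Σf = 123
Mean = 45425 / 123 = 369.3089

369.309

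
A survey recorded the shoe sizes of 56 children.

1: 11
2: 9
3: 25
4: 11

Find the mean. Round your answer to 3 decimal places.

2.643

Values: 1, 2, 3, 4
Σfx = 11×1 + 9×2 + 25×3 + 11×4 = 148
n = Σf = 56
Mean = 148 / 56 = 2.6429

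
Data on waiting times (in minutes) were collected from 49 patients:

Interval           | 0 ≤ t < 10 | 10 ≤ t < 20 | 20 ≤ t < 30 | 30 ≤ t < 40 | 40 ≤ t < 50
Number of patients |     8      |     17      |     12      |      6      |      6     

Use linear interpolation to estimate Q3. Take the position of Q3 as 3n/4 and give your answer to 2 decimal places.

29.79

Cumulative frequencies: 8, 25, 37, 43, 49
n = 49; position = 3n/4 = 36.75.
This falls in the class 20 ≤ t < 30: L = 20, F = 25, f = 12, h = 10.
Upper quartile ≈ 20 + ((36.75 − 25) / 12) × 10 = 29.7917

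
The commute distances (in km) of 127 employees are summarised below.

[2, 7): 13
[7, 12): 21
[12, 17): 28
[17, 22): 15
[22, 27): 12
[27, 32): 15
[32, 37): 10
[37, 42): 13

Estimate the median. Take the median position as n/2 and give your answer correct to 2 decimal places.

17.50

Cumulative frequencies: 13, 34, 62, 77, 89, 104, 114, 127
n = 127; position = n/2 = 63.5.
This falls in the class [17, 22): L = 17, F = 62, f = 15, h = 5.
Median ≈ 17 + ((63.5 − 62) / 15) × 5 = 17.5000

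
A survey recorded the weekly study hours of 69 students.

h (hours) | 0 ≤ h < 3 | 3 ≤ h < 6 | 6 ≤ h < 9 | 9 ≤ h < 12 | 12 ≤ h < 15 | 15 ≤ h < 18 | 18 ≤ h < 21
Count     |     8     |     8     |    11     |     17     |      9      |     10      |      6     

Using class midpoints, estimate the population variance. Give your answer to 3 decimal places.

28.405

Midpoints: 1.5, 4.5, 7.5, 10.5, 13.5, 16.5, 19.5
n = 69, Σfm = 712.5, mean = 10.3261
Σfm² = 9317.25
Σf(m − x̄)² = Σfm² − (Σfm)²/n = 9317.25 − 712.5²/69 = 1959.9130
Population variance = 1959.9130 / 69 = 28.4045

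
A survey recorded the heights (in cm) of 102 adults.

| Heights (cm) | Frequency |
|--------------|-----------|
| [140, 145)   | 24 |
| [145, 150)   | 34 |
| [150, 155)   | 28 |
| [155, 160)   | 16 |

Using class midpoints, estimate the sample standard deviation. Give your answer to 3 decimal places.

Midpoints: 142.5, 147.5, 152.5, 157.5
n = 102, Σfm = 15225, mean = 149.2647
Σfm² = 2275137.5
Σf(m − x̄)² = Σfm² − (Σfm)²/n = 2275137.5 − 15225²/102 = 2582.3529
Sample variance = 2582.3529 / 101 = 25.5679
Standard deviation = √25.5679 = 5.0565

5.056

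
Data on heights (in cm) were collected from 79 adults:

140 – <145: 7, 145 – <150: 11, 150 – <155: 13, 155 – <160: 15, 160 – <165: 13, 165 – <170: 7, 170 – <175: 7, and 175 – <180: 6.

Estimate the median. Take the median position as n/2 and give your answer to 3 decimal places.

Cumulative frequencies: 7, 18, 31, 46, 59, 66, 73, 79
n = 79; position = n/2 = 39.5.
This falls in the class 155 – <160: L = 155, F = 31, f = 15, h = 5.
Median ≈ 155 + ((39.5 − 31) / 15) × 5 = 157.8333

157.833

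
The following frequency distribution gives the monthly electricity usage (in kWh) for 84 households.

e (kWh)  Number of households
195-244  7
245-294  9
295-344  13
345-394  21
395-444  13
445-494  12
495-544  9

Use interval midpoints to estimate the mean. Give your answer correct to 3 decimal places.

376.643

Midpoints: 219.5, 269.5, 319.5, 369.5, 419.5, 469.5, 519.5
Σfm = 7×219.5 + 9×269.5 + 13×319.5 + 21×369.5 + 13×419.5 + 12×469.5 + 9×519.5 = 31638
n = Σf = 84
Mean = 31638 / 84 = 376.6429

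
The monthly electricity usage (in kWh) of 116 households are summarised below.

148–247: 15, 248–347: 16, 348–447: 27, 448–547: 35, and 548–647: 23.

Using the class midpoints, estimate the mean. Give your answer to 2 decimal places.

Midpoints: 197.5, 297.5, 397.5, 497.5, 597.5
Σfm = 15×197.5 + 16×297.5 + 27×397.5 + 35×497.5 + 23×597.5 = 49610
n = Σf = 116
Mean = 49610 / 116 = 427.6724

427.67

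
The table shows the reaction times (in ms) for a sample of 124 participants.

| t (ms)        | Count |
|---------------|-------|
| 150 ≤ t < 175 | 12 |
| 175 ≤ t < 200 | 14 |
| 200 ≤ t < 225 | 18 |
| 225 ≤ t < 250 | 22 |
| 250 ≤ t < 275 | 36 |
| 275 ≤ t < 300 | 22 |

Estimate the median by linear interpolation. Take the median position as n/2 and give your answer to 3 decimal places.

245.455

Cumulative frequencies: 12, 26, 44, 66, 102, 124
n = 124; position = n/2 = 62.
This falls in the class 225 ≤ t < 250: L = 225, F = 44, f = 22, h = 25.
Median ≈ 225 + ((62 − 44) / 22) × 25 = 245.4545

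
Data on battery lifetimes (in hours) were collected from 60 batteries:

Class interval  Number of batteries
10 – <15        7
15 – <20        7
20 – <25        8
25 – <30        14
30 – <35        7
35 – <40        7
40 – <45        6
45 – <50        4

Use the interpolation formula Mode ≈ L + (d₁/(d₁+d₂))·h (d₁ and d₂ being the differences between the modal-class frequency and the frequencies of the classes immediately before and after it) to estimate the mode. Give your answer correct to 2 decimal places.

27.31

Modal class: 25 – <30 (highest frequency 14).
d₁ = 14 − 8 = 6, d₂ = 14 − 7 = 7
Mode ≈ 25 + (6/(6+7)) × 5 = 25 + 2.3077 = 27.3077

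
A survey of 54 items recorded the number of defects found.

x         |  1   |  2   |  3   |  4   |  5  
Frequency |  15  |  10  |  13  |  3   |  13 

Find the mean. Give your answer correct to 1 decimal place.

2.8

Values: 1, 2, 3, 4, 5
Σfx = 15×1 + 10×2 + 13×3 + 3×4 + 13×5 = 151
n = Σf = 54
Mean = 151 / 54 = 2.7963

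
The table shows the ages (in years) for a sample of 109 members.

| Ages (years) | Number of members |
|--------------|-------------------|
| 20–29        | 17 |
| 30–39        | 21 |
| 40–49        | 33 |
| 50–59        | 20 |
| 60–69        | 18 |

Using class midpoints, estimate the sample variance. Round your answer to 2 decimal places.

167.58

Midpoints: 24.5, 34.5, 44.5, 54.5, 64.5
n = 109, Σfm = 4860.5, mean = 44.5917
Σfm² = 234837.25
Σf(m − x̄)² = Σfm² − (Σfm)²/n = 234837.25 − 4860.5²/109 = 18099.0826
Sample variance = 18099.0826 / 108 = 167.5841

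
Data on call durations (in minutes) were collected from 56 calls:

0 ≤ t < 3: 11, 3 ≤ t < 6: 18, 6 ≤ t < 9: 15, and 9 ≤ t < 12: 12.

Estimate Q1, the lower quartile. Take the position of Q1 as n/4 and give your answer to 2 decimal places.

3.50

Cumulative frequencies: 11, 29, 44, 56
n = 56; position = n/4 = 14.
This falls in the class 3 ≤ t < 6: L = 3, F = 11, f = 18, h = 3.
Lower quartile ≈ 3 + ((14 − 11) / 18) × 3 = 3.5000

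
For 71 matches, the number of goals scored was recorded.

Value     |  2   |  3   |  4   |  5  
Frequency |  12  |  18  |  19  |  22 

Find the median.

Cumulative frequencies: 12, 30, 49, 71
n = 71, so the median is the value in position (n+1)/2 = 36.
Position 36 falls at value 4.

4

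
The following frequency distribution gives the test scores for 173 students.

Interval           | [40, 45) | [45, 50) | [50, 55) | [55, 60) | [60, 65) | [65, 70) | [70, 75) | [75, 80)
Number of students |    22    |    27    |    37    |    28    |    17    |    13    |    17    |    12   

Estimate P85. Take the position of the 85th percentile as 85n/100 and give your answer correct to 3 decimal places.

Cumulative frequencies: 22, 49, 86, 114, 131, 144, 161, 173
n = 173; position = 85n/100 = 147.05.
This falls in the class [70, 75): L = 70, F = 144, f = 17, h = 5.
85th percentile ≈ 70 + ((147.05 − 144) / 17) × 5 = 70.8971

70.897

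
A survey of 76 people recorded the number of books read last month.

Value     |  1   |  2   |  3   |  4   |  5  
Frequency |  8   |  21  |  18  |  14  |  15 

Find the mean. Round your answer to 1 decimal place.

Values: 1, 2, 3, 4, 5
Σfx = 8×1 + 21×2 + 18×3 + 14×4 + 15×5 = 235
n = Σf = 76
Mean = 235 / 76 = 3.0921

3.1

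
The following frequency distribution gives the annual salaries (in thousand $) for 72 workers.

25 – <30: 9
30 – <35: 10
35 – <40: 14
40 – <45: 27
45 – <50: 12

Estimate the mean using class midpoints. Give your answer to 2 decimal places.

Midpoints: 27.5, 32.5, 37.5, 42.5, 47.5
Σfm = 9×27.5 + 10×32.5 + 14×37.5 + 27×42.5 + 12×47.5 = 2815
n = Σf = 72
Mean = 2815 / 72 = 39.0972

39.10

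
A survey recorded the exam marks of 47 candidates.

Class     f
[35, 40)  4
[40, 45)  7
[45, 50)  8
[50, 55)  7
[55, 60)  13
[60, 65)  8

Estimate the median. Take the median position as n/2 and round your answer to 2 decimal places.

Cumulative frequencies: 4, 11, 19, 26, 39, 47
n = 47; position = n/2 = 23.5.
This falls in the class [50, 55): L = 50, F = 19, f = 7, h = 5.
Median ≈ 50 + ((23.5 − 19) / 7) × 5 = 53.2143

53.21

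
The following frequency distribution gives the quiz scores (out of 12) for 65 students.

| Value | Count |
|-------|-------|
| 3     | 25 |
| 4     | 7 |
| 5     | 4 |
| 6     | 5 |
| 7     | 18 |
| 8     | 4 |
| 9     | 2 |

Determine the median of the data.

Cumulative frequencies: 25, 32, 36, 41, 59, 63, 65
n = 65, so the median is the value in position (n+1)/2 = 33.
Position 33 falls at value 5.

5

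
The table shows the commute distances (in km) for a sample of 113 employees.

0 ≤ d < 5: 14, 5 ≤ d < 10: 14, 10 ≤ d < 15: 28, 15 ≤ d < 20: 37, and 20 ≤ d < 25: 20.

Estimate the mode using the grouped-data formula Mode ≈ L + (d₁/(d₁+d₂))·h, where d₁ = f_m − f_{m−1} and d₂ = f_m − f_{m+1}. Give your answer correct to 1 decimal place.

Modal class: 15 ≤ d < 20 (highest frequency 37).
d₁ = 37 − 28 = 9, d₂ = 37 − 20 = 17
Mode ≈ 15 + (9/(9+17)) × 5 = 15 + 1.7308 = 16.7308

16.7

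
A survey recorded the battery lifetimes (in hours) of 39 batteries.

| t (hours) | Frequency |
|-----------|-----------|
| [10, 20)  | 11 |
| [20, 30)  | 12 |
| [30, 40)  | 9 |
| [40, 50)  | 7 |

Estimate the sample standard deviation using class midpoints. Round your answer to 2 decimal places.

Midpoints: 15, 25, 35, 45
n = 39, Σfm = 1095, mean = 28.0769
Σfm² = 35175
Σf(m − x̄)² = Σfm² − (Σfm)²/n = 35175 − 1095²/39 = 4430.7692
Sample variance = 4430.7692 / 38 = 116.5992
Standard deviation = √116.5992 = 10.7981

10.80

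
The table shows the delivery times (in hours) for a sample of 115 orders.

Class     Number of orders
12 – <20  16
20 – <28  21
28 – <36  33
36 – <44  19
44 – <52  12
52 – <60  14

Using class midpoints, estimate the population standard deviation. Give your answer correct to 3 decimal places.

Midpoints: 16, 24, 32, 40, 48, 56
n = 115, Σfm = 3936, mean = 34.2261
Σfm² = 151936
Σf(m − x̄)² = Σfm² − (Σfm)²/n = 151936 − 3936²/115 = 17222.1217
Population variance = 17222.1217 / 115 = 149.7576
Standard deviation = √149.7576 = 12.2375

12.238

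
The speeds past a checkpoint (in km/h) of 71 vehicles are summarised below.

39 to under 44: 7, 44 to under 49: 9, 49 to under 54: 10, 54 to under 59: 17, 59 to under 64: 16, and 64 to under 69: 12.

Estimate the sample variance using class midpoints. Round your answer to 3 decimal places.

Midpoints: 41.5, 46.5, 51.5, 56.5, 61.5, 66.5
n = 71, Σfm = 3966.5, mean = 55.8662
Σfm² = 225889.75
Σf(m − x̄)² = Σfm² − (Σfm)²/n = 225889.75 − 3966.5²/71 = 4296.4789
Sample variance = 4296.4789 / 70 = 61.3783

61.378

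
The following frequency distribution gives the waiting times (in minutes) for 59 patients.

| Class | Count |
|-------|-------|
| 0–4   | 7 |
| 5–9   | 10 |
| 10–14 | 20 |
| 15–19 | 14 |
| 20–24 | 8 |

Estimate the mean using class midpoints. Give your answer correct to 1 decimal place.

12.5

Midpoints: 2, 7, 12, 17, 22
Σfm = 7×2 + 10×7 + 20×12 + 14×17 + 8×22 = 738
n = Σf = 59
Mean = 738 / 59 = 12.5085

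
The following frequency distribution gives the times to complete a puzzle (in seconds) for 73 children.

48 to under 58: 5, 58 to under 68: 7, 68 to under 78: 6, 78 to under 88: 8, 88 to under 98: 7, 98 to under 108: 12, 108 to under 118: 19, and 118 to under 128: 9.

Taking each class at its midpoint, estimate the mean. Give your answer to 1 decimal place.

Midpoints: 53, 63, 73, 83, 93, 103, 113, 123
Σfm = 5×53 + 7×63 + 6×73 + 8×83 + 7×93 + 12×103 + 19×113 + 9×123 = 6949
n = Σf = 73
Mean = 6949 / 73 = 95.1918

95.2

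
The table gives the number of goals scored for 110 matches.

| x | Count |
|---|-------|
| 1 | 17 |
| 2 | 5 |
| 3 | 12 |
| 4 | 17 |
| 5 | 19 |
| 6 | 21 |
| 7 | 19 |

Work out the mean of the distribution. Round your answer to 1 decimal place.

Values: 1, 2, 3, 4, 5, 6, 7
Σfx = 17×1 + 5×2 + 12×3 + 17×4 + 19×5 + 21×6 + 19×7 = 485
n = Σf = 110
Mean = 485 / 110 = 4.4091

4.4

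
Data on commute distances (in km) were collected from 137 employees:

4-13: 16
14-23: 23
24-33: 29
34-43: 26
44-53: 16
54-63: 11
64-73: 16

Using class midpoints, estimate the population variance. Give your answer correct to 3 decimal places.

Midpoints: 8.5, 18.5, 28.5, 38.5, 48.5, 58.5, 68.5
n = 137, Σfm = 4904.5, mean = 35.7993
Σfm² = 221478.25
Σf(m − x̄)² = Σfm² − (Σfm)²/n = 221478.25 − 4904.5²/137 = 45900.7299
Population variance = 45900.7299 / 137 = 335.0418

335.042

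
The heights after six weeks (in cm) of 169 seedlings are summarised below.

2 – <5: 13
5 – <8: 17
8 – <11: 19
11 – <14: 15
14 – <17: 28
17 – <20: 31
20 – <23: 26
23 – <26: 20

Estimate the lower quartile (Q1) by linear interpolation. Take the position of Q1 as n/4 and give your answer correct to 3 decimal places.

9.934

Cumulative frequencies: 13, 30, 49, 64, 92, 123, 149, 169
n = 169; position = n/4 = 42.25.
This falls in the class 8 – <11: L = 8, F = 30, f = 19, h = 3.
Lower quartile ≈ 8 + ((42.25 − 30) / 19) × 3 = 9.9342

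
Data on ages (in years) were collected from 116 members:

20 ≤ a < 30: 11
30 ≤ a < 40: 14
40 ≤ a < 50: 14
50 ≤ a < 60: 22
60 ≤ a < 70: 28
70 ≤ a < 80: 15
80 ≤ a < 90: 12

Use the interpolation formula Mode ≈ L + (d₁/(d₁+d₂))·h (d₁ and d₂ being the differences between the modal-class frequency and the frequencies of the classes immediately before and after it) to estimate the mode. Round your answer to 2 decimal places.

Modal class: 60 ≤ a < 70 (highest frequency 28).
d₁ = 28 − 22 = 6, d₂ = 28 − 15 = 13
Mode ≈ 60 + (6/(6+13)) × 10 = 60 + 3.1579 = 63.1579

63.16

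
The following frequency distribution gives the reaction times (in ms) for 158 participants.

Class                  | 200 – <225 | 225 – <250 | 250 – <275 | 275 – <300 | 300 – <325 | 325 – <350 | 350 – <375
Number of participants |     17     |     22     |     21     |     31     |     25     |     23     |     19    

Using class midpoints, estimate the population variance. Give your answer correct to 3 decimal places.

Midpoints: 212.5, 237.5, 262.5, 287.5, 312.5, 337.5, 362.5
n = 158, Σfm = 45725, mean = 289.3987
Σfm² = 13575937.5
Σf(m − x̄)² = Σfm² − (Σfm)²/n = 13575937.5 − 45725²/158 = 343180.3797
Population variance = 343180.3797 / 158 = 2172.0277

2172.028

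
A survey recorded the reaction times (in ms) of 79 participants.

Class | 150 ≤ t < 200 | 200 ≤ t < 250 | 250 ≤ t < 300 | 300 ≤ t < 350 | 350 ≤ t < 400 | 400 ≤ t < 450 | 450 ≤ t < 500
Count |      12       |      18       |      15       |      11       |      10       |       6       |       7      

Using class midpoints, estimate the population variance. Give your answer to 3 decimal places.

Midpoints: 175, 225, 275, 325, 375, 425, 475
n = 79, Σfm = 23475, mean = 297.1519
Σfm² = 7644375
Σf(m − x̄)² = Σfm² − (Σfm)²/n = 7644375 − 23475²/79 = 668734.1772
Population variance = 668734.1772 / 79 = 8464.9896

8464.990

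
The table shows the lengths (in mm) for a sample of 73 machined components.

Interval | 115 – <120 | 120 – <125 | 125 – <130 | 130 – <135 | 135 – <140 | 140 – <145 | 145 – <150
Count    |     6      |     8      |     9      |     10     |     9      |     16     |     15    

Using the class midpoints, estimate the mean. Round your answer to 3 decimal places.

Midpoints: 117.5, 122.5, 127.5, 132.5, 137.5, 142.5, 147.5
Σfm = 6×117.5 + 8×122.5 + 9×127.5 + 10×132.5 + 9×137.5 + 16×142.5 + 15×147.5 = 9887.5
n = Σf = 73
Mean = 9887.5 / 73 = 135.4452

135.445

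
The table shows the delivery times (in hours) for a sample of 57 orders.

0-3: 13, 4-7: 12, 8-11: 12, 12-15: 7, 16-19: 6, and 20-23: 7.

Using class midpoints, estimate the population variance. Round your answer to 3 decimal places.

Midpoints: 1.5, 5.5, 9.5, 13.5, 17.5, 21.5
n = 57, Σfm = 549.5, mean = 9.6404
Σfm² = 7824.25
Σf(m − x̄)² = Σfm² − (Σfm)²/n = 7824.25 − 549.5²/57 = 2526.8772
Population variance = 2526.8772 / 57 = 44.3312

44.331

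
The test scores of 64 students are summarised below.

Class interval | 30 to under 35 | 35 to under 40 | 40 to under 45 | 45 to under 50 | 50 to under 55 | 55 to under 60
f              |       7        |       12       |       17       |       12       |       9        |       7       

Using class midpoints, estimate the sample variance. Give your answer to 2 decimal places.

56.05

Midpoints: 32.5, 37.5, 42.5, 47.5, 52.5, 57.5
n = 64, Σfm = 2845, mean = 44.4531
Σfm² = 130000
Σf(m − x̄)² = Σfm² − (Σfm)²/n = 130000 − 2845²/64 = 3530.8594
Sample variance = 3530.8594 / 63 = 56.0454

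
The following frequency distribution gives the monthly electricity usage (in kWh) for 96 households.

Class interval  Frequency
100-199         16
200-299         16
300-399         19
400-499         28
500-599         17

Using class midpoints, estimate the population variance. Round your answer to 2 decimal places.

18120.66

Midpoints: 149.5, 249.5, 349.5, 449.5, 549.5
n = 96, Σfm = 34952, mean = 364.0833
Σfm² = 14465024
Σf(m − x̄)² = Σfm² − (Σfm)²/n = 14465024 − 34952²/96 = 1739583.3333
Population variance = 1739583.3333 / 96 = 18120.6597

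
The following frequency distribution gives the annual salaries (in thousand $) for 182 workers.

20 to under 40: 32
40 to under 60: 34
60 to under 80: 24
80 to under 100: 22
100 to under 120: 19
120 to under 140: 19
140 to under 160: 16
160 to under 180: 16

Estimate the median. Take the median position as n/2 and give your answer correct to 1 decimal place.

Cumulative frequencies: 32, 66, 90, 112, 131, 150, 166, 182
n = 182; position = n/2 = 91.
This falls in the class 80 to under 100: L = 80, F = 90, f = 22, h = 20.
Median ≈ 80 + ((91 − 90) / 22) × 20 = 80.9091

80.9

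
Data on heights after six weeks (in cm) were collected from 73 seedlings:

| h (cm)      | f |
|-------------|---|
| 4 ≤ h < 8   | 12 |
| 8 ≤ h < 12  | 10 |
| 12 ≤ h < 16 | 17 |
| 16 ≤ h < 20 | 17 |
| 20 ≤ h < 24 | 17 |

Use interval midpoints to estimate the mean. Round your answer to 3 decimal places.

14.932

Midpoints: 6, 10, 14, 18, 22
Σfm = 12×6 + 10×10 + 17×14 + 17×18 + 17×22 = 1090
n = Σf = 73
Mean = 1090 / 73 = 14.9315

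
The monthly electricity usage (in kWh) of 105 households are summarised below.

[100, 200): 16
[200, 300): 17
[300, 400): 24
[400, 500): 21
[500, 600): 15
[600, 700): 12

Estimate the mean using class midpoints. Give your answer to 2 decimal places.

386.19

Midpoints: 150, 250, 350, 450, 550, 650
Σfm = 16×150 + 17×250 + 24×350 + 21×450 + 15×550 + 12×650 = 40550
n = Σf = 105
Mean = 40550 / 105 = 386.1905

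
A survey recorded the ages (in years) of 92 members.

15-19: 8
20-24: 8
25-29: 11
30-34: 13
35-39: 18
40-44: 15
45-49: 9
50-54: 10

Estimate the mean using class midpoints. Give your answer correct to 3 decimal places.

35.478

Midpoints: 17, 22, 27, 32, 37, 42, 47, 52
Σfm = 8×17 + 8×22 + 11×27 + 13×32 + 18×37 + 15×42 + 9×47 + 10×52 = 3264
n = Σf = 92
Mean = 3264 / 92 = 35.4783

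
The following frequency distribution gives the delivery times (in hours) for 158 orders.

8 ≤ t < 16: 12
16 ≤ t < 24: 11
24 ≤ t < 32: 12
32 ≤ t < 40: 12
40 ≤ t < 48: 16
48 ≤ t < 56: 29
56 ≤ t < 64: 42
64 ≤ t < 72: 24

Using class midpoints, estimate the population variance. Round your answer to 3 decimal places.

Midpoints: 12, 20, 28, 36, 44, 52, 60, 68
n = 158, Σfm = 7496, mean = 47.4430
Σfm² = 402656
Σf(m − x̄)² = Σfm² − (Σfm)²/n = 402656 − 7496²/158 = 47022.9873
Population variance = 47022.9873 / 158 = 297.6138

297.614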